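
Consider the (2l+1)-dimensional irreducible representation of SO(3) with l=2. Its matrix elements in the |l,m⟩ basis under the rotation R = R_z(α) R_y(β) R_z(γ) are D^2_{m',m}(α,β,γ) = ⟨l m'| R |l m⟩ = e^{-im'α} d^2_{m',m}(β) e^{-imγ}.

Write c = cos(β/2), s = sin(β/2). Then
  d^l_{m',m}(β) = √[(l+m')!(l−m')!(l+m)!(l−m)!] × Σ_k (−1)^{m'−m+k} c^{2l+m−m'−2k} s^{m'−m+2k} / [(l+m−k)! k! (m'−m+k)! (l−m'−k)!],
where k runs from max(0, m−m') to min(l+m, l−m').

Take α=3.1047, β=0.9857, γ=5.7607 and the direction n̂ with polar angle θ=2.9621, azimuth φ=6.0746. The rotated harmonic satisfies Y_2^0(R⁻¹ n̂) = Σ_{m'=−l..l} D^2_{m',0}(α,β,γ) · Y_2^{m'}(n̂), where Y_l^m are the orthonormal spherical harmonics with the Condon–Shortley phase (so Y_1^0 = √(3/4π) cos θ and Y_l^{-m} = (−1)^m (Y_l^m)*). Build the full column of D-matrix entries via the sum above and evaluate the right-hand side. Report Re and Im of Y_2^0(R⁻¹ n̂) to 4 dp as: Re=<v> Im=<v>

Re=0.1352 Im=0.0000

Need the full column D^2_{m',0} for m'=−2..2 at α=3.1047, β=0.9857, γ=5.7607.
cos(β/2)=0.880988, sin(β/2)=0.473139
d^2_{-2,0}: single k=2 term ⇒ +0.425591;  D = +0.424433-0.031374i
d^2_{-1,0}: k∈[1..2] ⇒ +0.792454 -0.228566 = +0.563888;  D = -0.563505+0.020799i
d^2_{0,0}: k∈[0..2] ⇒ +0.602393 -0.694987 +0.050113 = -0.042481;  D = -0.042481+0.000000i
d^2_{1,0}: k∈[0..1] ⇒ -0.792454 +0.228566 = -0.563888;  D = +0.563505+0.020799i
d^2_{2,0}: single k=0 term ⇒ +0.425591;  D = +0.424433+0.031374i
Y_2^{m'}(θ=2.9621,φ=6.0746) and Σ D·Y over m':
  (+0.4244-0.0314i)·(+0.0113+0.0050i)  (-0.5635+0.0208i)·(-0.1328-0.0281i)  (-0.0425+0.0000i)·(+0.6006+0.0000i)  (+0.5635+0.0208i)·(+0.1328-0.0281i)  (+0.4244+0.0314i)·(+0.0113-0.0050i)
Y_2^0(R⁻¹ n̂) = +0.135150+0.000000i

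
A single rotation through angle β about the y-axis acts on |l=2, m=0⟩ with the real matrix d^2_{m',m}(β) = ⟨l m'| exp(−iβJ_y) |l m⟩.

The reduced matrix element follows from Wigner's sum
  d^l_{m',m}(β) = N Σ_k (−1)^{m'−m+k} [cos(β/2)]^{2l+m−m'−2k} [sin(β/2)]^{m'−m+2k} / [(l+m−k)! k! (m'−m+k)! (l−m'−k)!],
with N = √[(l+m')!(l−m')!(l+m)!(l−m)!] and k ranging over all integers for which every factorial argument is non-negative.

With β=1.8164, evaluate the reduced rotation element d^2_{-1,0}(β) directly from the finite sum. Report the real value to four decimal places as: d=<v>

d^2_{-1,0}(β=1.8164) via Wigner's sum:
With c≡cos(β/2)=0.615166 and s≡sin(β/2)=0.788398, N=[1·6·2·2]^{1/2}=4.898979
Admissible k: 1..2 (factorial args all ≥0)
  k=1: (−1)^0·4.8990/(2)·0.6152^3·0.7884^1 = +0.449570
  k=2: (−1)^1·4.8990/(2)·0.6152^1·0.7884^3 = -0.738421
d^2_{-1,0}(1.8164) = +0.449570 -0.738421 = -0.288850

d=-0.2889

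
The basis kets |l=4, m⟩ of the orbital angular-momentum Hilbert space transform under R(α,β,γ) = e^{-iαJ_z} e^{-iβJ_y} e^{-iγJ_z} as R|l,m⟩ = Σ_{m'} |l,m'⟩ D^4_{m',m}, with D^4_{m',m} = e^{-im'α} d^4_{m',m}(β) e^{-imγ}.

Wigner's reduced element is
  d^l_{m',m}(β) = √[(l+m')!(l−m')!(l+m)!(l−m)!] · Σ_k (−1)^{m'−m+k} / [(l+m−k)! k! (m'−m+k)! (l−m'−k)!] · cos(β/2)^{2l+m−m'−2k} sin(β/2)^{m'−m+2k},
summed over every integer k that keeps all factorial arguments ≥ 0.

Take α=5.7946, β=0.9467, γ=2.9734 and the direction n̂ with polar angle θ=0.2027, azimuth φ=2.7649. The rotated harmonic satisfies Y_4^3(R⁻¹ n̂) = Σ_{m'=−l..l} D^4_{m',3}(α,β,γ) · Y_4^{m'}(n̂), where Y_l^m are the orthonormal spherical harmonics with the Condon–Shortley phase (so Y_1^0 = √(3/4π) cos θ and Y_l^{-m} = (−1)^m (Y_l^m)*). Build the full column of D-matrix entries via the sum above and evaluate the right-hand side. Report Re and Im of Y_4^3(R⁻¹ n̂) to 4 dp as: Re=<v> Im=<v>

Need the full column D^4_{m',3} for m'=−4..4 at α=5.7946, β=0.9467, γ=2.9734.
cos(β/2)=0.890046, sin(β/2)=0.455870
d^4_{-4,3}: single k=7 term ⇒ +0.010300;  D = -0.001244+0.010225i
d^4_{-3,3}: k∈[6..7] ⇒ +0.049770 -0.001865 = +0.047905;  D = -0.027428+0.039276i
d^4_{-2,3}: k∈[5..6] ⇒ +0.155823 -0.013626 = +0.142197;  D = -0.126611+0.064727i
d^4_{-1,3}: k∈[4..5] ⇒ +0.358538 -0.056434 = +0.302103;  D = -0.302065-0.004831i
d^4_{0,3}: k∈[3..4] ⇒ +0.626111 -0.164251 = +0.461859;  D = -0.404302-0.223280i
d^4_{1,3}: k∈[2..3] ⇒ +0.820027 -0.358538 = +0.461489;  D = -0.251993-0.386616i
d^4_{2,3}: k∈[1..2] ⇒ +0.754733 -0.593981 = +0.160752;  D = -0.014296-0.160115i
d^4_{3,3}: k∈[0..1] ⇒ +0.393822 -0.723196 = -0.329374;  D = -0.128124+0.303433i
d^4_{4,3}: single k=0 term ⇒ -0.570524;  D = -0.442663+0.359926i
Y_4^{m'}(θ=0.2027,φ=2.7649) and Σ D·Y over m':
  (-0.0012+0.0102i)·(+0.0000+0.0007i)  (-0.0274+0.0393i)·(-0.0043-0.0090i)  (-0.1266+0.0647i)·(+0.0565+0.0530i)  (-0.3021-0.0048i)·(-0.3224-0.1275i)  (-0.4043-0.2233i)·(+0.6809+0.0000i)  (-0.2520-0.3866i)·(+0.3224-0.1275i)  (-0.0143-0.1601i)·(+0.0565-0.0530i)  (-0.1281+0.3034i)·(+0.0043-0.0090i)  (-0.4427+0.3599i)·(+0.0000-0.0007i)
Y_4^3(R⁻¹ n̂) = -0.326040-0.212924i

Re=-0.3260 Im=-0.2129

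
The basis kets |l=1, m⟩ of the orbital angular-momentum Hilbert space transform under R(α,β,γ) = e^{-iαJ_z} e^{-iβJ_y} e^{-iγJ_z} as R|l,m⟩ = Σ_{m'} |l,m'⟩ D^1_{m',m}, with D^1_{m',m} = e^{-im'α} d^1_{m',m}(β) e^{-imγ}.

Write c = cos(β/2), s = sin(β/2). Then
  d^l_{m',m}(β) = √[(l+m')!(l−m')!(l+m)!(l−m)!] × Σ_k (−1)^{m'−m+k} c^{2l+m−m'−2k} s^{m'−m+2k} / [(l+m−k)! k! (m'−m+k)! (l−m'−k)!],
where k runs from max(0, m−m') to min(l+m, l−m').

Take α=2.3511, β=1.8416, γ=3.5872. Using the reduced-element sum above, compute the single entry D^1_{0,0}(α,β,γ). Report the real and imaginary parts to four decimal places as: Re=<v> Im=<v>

Re=-0.2675 Im=0.0000

D^1_{0,0}(2.3511,1.8416,3.5872) = e^{-i·0·2.3511}·d^1_{0,0}(1.8416)·e^{-i·0·3.5872}. Compute d first:
With c≡cos(β/2)=0.605183 and s≡sin(β/2)=0.796086, N=[1·1·1·1]^{1/2}=1.000000
k∈{0,1} keeps every argument non-negative
  k=0: (−1)^0·1.0000/(1)·0.6052^2·0.7961^0 = +0.366247
  k=1: (−1)^1·1.0000/(1)·0.6052^0·0.7961^2 = -0.633753
d^1_{0,0}(1.8416) = +0.366247 -0.633753 = -0.267506
D = (+1.000000+0.000000i)·(-0.267506)·(+1.000000+0.000000i) = -0.267506+0.000000i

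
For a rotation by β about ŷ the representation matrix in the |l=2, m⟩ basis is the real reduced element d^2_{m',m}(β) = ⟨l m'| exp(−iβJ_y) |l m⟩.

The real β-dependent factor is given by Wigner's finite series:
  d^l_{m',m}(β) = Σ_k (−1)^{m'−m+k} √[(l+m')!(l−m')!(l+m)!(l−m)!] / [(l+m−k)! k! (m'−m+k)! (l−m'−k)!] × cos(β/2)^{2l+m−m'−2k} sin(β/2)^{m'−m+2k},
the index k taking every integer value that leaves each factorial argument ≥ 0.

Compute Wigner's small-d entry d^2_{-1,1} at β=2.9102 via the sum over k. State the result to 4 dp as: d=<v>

d^2_{-1,1}(β=2.9102) via Wigner's sum:
c=cos(2.9102/2)=0.115438, s=sin(2.9102/2)=0.993315; N=√[1·6·6·1]=6.000000
Admissible k: 2..3 (factorial args all ≥0)
  k=2: (−1)^0·6.0000/(2)·0.1154^2·0.9933^2 = +0.039445
  k=3: (−1)^1·6.0000/(6)·0.1154^0·0.9933^4 = -0.973526
d^2_{-1,1}(2.9102) = +0.039445 -0.973526 = -0.934080

d=-0.9341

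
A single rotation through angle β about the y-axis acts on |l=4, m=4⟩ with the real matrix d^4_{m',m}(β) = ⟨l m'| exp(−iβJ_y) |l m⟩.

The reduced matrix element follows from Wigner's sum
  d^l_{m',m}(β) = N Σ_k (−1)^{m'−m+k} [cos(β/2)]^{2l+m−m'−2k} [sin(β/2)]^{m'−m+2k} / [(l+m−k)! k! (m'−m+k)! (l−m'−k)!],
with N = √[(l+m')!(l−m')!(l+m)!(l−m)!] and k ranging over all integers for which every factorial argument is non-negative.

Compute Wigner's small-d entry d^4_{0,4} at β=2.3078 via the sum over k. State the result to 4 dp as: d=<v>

d^4_{0,4}(β=2.3078) via Wigner's sum:
Half-angle: c=0.404925, s=0.914350. N=√(24·24·40320·1)=4819.161753
k: max(0,(4)−(0))=4 … min(4+(4),4−(0))=4
  k=4: (−1)^0·4819.1618/(576)·0.4049^4·0.9144^4 = +0.157216
d^4_{0,4}(2.3078) = +0.157216

d=0.1572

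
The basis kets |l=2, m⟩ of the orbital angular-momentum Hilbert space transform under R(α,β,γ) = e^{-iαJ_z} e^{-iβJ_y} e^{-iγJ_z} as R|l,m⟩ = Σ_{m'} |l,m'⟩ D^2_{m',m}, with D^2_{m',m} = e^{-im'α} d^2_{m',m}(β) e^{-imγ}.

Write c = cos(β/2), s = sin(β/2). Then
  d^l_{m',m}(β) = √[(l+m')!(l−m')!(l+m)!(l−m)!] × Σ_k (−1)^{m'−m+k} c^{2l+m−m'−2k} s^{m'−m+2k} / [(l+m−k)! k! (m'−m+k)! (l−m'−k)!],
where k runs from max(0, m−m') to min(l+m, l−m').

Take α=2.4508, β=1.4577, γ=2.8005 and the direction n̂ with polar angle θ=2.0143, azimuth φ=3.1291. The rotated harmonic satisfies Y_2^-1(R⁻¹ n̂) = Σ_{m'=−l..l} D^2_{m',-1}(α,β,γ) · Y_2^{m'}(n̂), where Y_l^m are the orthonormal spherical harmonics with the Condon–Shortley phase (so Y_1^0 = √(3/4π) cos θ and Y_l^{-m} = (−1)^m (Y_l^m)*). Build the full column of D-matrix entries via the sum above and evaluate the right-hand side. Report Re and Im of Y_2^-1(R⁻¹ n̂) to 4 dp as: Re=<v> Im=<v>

Need the full column D^2_{m',-1} for m'=−2..2 at α=2.4508, β=1.4577, γ=2.8005.
cos(β/2)=0.745941, sin(β/2)=0.666012
d^2_{-2,-1}: single k=1 term ⇒ +0.552873;  D = +0.083649+0.546508i
d^2_{-1,-1}: k∈[0..1] ⇒ +0.309612 -0.740448 = -0.430836;  D = -0.221106+0.369773i
d^2_{0,-1}: k∈[0..1] ⇒ -0.677128 +0.539792 = -0.137336;  D = +0.129424-0.045941i
d^2_{1,-1}: k∈[0..1] ⇒ +0.740448 -0.196756 = +0.543691;  D = +0.510785+0.186277i
d^2_{2,-1}: single k=0 term ⇒ -0.440739;  D = +0.222923+0.380205i
Y_2^{m'}(θ=2.0143,φ=3.1291) and Σ D·Y over m':
  (+0.0836+0.5465i)·(+0.3151+0.0079i)  (-0.2211+0.3698i)·(+0.2994+0.0037i)  (+0.1294-0.0459i)·(-0.1412+0.0000i)  (+0.5108+0.1863i)·(-0.2994+0.0037i)  (+0.2229+0.3802i)·(+0.3151-0.0079i)
Y_2^-1(R⁻¹ n̂) = -0.144210+0.353374i

Re=-0.1442 Im=0.3534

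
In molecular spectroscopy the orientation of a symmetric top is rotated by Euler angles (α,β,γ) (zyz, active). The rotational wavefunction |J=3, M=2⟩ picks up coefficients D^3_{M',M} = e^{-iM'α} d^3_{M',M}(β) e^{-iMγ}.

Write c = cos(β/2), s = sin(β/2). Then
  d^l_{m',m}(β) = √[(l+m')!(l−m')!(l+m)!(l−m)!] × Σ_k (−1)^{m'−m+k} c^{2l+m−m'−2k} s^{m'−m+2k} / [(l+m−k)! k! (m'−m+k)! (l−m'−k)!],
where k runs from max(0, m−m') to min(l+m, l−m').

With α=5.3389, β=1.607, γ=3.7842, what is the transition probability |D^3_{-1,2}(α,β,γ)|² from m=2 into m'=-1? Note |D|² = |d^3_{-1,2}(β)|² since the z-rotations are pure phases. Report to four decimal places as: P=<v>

P=0.1331

D^3_{-1,2}(5.3389,1.607,3.7842) = e^{-i·-1·5.3389}·d^3_{-1,2}(1.607)·e^{-i·2·3.7842}. Compute d first:
With c≡cos(β/2)=0.694192 and s≡sin(β/2)=0.719790, N=[2·24·120·1]^{1/2}=75.894664
k: max(0,(2)−(-1))=3 … min(3+(2),3−(-1))=4
  k=3: (−1)^0·75.8947/(12)·0.6942^3·0.7198^3 = +0.789016
  k=4: (−1)^1·75.8947/(24)·0.6942^1·0.7198^5 = -0.424140
d^3_{-1,2}(1.607) = +0.789016 -0.424140 = +0.364877
|D^3_{-1,2}|² = |d^3_{-1,2}(β)|² = (+0.364877)² = 0.133135 (the z-rotation phases have unit modulus)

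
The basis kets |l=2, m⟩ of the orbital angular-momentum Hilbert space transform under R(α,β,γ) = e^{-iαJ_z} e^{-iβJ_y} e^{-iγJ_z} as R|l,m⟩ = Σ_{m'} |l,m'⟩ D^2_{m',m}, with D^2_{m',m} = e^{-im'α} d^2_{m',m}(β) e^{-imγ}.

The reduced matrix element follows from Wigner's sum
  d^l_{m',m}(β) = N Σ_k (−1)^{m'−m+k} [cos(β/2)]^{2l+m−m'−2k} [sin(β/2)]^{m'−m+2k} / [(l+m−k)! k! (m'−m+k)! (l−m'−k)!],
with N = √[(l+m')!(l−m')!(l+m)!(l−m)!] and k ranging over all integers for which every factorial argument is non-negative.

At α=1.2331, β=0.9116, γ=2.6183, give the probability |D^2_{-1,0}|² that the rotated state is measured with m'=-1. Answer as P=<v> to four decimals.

D^2_{-1,0}(1.2331,0.9116,2.6183) = e^{-i·-1·1.2331}·d^2_{-1,0}(0.9116)·e^{-i·0·2.6183}. Compute d first:
Half-angle: c=0.897909, s=0.440181. N=√(1·6·2·2)=4.898979
The bounds max(0,m−m')=1 and min(l+m,l−m')=2 give 2 terms
  k=1: (−1)^0·4.8990/(2)·0.8979^3·0.4402^1 = +0.780556
  k=2: (−1)^1·4.8990/(2)·0.8979^1·0.4402^3 = -0.187586
d^2_{-1,0}(0.9116) = +0.780556 -0.187586 = +0.592969
|D^2_{-1,0}|² = |d^2_{-1,0}(β)|² = (+0.592969)² = 0.351613 (the z-rotation phases have unit modulus)

P=0.3516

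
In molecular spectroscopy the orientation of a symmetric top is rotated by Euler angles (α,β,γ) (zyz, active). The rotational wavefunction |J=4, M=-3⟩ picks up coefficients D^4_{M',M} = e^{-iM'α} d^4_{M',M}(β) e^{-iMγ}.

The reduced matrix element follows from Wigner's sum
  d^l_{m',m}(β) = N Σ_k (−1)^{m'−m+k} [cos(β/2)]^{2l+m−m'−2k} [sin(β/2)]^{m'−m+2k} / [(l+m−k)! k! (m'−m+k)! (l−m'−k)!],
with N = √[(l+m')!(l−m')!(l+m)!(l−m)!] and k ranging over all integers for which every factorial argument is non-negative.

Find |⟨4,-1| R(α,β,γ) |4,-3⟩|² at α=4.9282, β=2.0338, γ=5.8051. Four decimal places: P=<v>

P=0.1667

Split into d^4_{-1,-3}(β=2.0338) × two z-phases.
Half-angle: c=0.526005, s=0.850481. N=√(6·120·1·5040)=1904.940944
Admissible k: 0..1 (factorial args all ≥0)
  k=0: (−1)^2·1904.9409/(240)·0.5260^6·0.8505^2 = +0.121602
  k=1: (−1)^3·1904.9409/(144)·0.5260^4·0.8505^4 = -0.529832
d^4_{-1,-3}(2.0338) = +0.121602 -0.529832 = -0.408230
|D^4_{-1,-3}|² = |d^4_{-1,-3}(β)|² = (-0.408230)² = 0.166652 (the z-rotation phases have unit modulus)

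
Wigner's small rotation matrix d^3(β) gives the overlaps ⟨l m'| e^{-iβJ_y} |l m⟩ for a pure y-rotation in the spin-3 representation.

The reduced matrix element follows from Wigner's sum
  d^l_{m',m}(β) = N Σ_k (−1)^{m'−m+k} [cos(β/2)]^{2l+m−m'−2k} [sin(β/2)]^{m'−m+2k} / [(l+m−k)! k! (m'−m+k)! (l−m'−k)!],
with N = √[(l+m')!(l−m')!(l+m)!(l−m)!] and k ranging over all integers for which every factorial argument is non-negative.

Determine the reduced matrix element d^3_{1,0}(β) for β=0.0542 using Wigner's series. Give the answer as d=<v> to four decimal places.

d^3_{1,0}(β=0.0542) via Wigner's sum:
Half-angle: c=0.999633, s=0.027097. N=√(24·2·6·6)=41.569219
k∈{0,1,2} keeps every argument non-negative
  k=0: (−1)^1·41.5692/(12)·0.9996^5·0.0271^1 = -0.093693
  k=1: (−1)^2·41.5692/(4)·0.9996^3·0.0271^3 = +0.000207
  k=2: (−1)^3·41.5692/(12)·0.9996^1·0.0271^5 = -0.000000
d^3_{1,0}(0.0542) = -0.093693 +0.000207 -0.000000 = -0.093487

d=-0.0935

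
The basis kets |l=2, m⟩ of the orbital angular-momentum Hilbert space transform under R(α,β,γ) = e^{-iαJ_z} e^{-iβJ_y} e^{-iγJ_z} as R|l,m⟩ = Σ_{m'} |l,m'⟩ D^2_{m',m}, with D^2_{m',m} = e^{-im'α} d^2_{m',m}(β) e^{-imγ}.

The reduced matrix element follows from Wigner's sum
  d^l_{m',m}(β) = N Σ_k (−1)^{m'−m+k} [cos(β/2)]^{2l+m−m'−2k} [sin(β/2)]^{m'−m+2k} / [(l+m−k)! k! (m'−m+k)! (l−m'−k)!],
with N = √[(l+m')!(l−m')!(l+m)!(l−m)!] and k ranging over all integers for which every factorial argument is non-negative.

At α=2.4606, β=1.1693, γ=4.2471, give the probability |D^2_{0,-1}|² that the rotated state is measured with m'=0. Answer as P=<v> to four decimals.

P=0.1941

D^2_{0,-1}(2.4606,1.1693,4.2471) = e^{-i·0·2.4606}·d^2_{0,-1}(1.1693)·e^{-i·-1·4.2471}. Compute d first:
With c≡cos(β/2)=0.833905 and s≡sin(β/2)=0.551908, N=[2·2·1·6]^{1/2}=4.898979
k: max(0,(-1)−(0))=0 … min(2+(-1),2−(0))=1
  k=0: (−1)^1·4.8990/(2)·0.8339^3·0.5519^1 = -0.783957
  k=1: (−1)^2·4.8990/(2)·0.8339^1·0.5519^3 = +0.343393
d^2_{0,-1}(1.1693) = -0.783957 +0.343393 = -0.440564
|D^2_{0,-1}|² = |d^2_{0,-1}(β)|² = (-0.440564)² = 0.194097 (the z-rotation phases have unit modulus)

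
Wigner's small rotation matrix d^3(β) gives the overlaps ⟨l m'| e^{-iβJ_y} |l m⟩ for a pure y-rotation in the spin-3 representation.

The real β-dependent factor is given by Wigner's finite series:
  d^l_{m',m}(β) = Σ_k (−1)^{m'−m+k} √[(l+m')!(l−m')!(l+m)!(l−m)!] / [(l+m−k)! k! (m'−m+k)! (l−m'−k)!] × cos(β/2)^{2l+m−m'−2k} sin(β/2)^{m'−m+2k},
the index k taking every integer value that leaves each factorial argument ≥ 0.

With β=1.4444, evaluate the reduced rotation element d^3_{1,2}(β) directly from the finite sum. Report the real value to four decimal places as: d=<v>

d^3_{1,2}(β=1.4444) via Wigner's sum:
Half-angle: c=0.750353, s=0.661037. N=√(24·2·120·1)=75.894664
k∈{1,2} keeps every argument non-negative
  k=1: (−1)^0·75.8947/(24)·0.7504^5·0.6610^1 = +0.497227
  k=2: (−1)^1·75.8947/(12)·0.7504^3·0.6610^3 = -0.771800
d^3_{1,2}(1.4444) = +0.497227 -0.771800 = -0.274573

d=-0.2746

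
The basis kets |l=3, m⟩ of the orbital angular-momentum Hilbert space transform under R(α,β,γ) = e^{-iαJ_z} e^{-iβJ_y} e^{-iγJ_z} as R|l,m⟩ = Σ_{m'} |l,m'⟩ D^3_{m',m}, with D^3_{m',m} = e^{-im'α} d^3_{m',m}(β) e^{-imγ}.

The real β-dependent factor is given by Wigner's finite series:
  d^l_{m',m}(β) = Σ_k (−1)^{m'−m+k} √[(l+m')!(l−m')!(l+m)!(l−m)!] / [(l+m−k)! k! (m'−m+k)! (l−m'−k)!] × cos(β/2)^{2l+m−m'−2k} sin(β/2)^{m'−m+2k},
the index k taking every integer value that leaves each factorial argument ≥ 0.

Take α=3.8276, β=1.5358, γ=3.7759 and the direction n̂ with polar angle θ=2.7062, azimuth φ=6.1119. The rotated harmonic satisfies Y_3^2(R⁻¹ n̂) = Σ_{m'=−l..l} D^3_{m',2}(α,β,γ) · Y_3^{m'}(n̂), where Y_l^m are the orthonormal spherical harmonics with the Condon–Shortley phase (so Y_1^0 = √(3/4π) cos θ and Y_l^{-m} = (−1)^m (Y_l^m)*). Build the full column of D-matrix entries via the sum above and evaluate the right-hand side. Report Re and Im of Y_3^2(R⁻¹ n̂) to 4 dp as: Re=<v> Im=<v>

Need the full column D^3_{m',2} for m'=−3..3 at α=3.8276, β=1.5358, γ=3.7759.
cos(β/2)=0.719371, sin(β/2)=0.694626
d^3_{-3,2}: single k=5 term ⇒ +0.284960;  D = -0.200688-0.202303i
d^3_{-2,2}: k∈[4..5] ⇒ +0.602393 -0.112333 = +0.490061;  D = +0.487443+0.050582i
d^3_{-1,2}: k∈[3..4] ⇒ +0.789118 -0.367882 = +0.421236;  D = -0.351745+0.231765i
d^3_{0,2}: k∈[2..3] ⇒ +0.707741 -0.659889 = +0.047852;  D = +0.014241-0.045684i
d^3_{1,2}: k∈[1..2] ⇒ +0.423171 -0.789118 = -0.365947;  D = -0.137037-0.339321i
d^3_{2,2}: k∈[0..1] ⇒ +0.138585 -0.646076 = -0.507491;  D = +0.445131+0.243733i
d^3_{3,2}: single k=0 term ⇒ -0.327787;  D = -0.322191+0.060309i
Y_3^{m'}(θ=2.7062,φ=6.1119) and Σ D·Y over m':
  (-0.2007-0.2023i)·(+0.0273+0.0154i)  (+0.4874+0.0506i)·(-0.1553-0.0554i)  (-0.3517+0.2318i)·(+0.4178+0.0723i)  (+0.0142-0.0457i)·(-0.3758+0.0000i)  (-0.1370-0.3393i)·(-0.4178+0.0723i)  (+0.4451+0.2437i)·(-0.1553+0.0554i)  (-0.3222+0.0603i)·(-0.0273+0.0154i)
Y_3^2(R⁻¹ n̂) = -0.237269+0.157193i

Re=-0.2373 Im=0.1572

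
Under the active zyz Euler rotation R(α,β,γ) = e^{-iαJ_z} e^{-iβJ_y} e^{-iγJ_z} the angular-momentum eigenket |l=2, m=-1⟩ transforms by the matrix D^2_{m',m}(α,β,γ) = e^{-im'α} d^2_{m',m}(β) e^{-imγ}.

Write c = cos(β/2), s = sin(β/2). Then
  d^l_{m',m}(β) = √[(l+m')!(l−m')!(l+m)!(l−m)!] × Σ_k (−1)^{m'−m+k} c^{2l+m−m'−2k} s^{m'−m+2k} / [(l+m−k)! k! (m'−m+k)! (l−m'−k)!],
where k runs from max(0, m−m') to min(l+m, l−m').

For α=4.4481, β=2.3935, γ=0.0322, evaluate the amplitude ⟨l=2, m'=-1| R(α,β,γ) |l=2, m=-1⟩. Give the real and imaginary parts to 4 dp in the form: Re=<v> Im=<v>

Re=0.0757 Im=0.3204

Split into d^2_{-1,-1}(β=2.3935) × two z-phases.
c=cos(2.3935/2)=0.365385, s=sin(2.3935/2)=0.930857; N=√[1·6·1·6]=6.000000
k∈{0,1} keeps every argument non-negative
  k=0: (−1)^0·6.0000/(6)·0.3654^4·0.9309^0 = +0.017824
  k=1: (−1)^1·6.0000/(2)·0.3654^2·0.9309^2 = -0.347047
d^2_{-1,-1}(2.3935) = +0.017824 -0.347047 = -0.329223
Phases: e^{-i·(-1)·4.4481}=-0.261223-0.965278i, e^{-i·(-1)·0.0322}=+0.999482+0.032194i ⇒ D=+0.075725+0.320396i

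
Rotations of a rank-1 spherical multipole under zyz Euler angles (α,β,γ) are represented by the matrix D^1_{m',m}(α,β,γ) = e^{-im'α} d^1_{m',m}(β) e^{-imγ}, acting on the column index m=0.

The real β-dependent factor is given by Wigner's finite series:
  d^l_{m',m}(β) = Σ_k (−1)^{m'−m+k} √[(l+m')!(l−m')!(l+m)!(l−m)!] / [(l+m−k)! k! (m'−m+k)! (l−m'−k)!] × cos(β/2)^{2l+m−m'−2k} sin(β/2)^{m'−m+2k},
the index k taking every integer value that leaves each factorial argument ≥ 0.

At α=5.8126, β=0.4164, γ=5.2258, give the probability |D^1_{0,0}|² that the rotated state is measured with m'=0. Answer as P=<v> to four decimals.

Split into d^1_{0,0}(β=0.4164) × two z-phases.
With c≡cos(β/2)=0.978405 and s≡sin(β/2)=0.206699, N=[1·1·1·1]^{1/2}=1.000000
The bounds max(0,m−m')=0 and min(l+m,l−m')=1 give 2 terms
  k=0: (−1)^0·1.0000/(1)·0.9784^2·0.2067^0 = +0.957275
  k=1: (−1)^1·1.0000/(1)·0.9784^0·0.2067^2 = -0.042725
d^1_{0,0}(0.4164) = +0.957275 -0.042725 = +0.914551
|D^1_{0,0}|² = |d^1_{0,0}(β)|² = (+0.914551)² = 0.836403 (the z-rotation phases have unit modulus)

P=0.8364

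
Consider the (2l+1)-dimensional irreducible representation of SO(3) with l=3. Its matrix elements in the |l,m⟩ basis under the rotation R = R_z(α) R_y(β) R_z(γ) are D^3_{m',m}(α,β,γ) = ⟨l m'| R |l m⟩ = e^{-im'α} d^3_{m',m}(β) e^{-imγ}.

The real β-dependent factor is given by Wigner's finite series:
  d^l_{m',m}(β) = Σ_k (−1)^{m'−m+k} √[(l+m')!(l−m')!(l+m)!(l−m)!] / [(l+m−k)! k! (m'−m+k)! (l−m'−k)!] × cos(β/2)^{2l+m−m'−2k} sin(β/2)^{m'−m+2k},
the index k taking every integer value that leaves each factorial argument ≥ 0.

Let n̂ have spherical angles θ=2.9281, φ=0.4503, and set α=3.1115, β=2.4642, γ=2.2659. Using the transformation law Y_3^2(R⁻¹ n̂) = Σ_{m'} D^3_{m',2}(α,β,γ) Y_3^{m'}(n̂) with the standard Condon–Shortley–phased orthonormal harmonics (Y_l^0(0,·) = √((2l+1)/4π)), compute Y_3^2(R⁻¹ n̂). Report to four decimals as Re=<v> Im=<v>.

Re=0.0293 Im=0.3841

Need the full column D^3_{m',2} for m'=−3..3 at α=3.1115, β=2.4642, γ=2.2659.
cos(β/2)=0.332258, sin(β/2)=0.943189
d^3_{-3,2}: single k=5 term ⇒ +0.607496;  D = +0.054789-0.605020i
d^3_{-2,2}: k∈[4..5] ⇒ +0.436832 -0.704030 = -0.267198;  D = +0.032094-0.265264i
d^3_{-1,2}: k∈[3..4] ⇒ +0.194649 -0.784274 = -0.589626;  D = -0.088402+0.582961i
d^3_{0,2}: k∈[2..3] ⇒ +0.059382 -0.478526 = -0.419143;  D = +0.075282-0.412327i
d^3_{1,2}: k∈[1..2] ⇒ +0.012077 -0.194649 = -0.182571;  D = -0.038180+0.178534i
d^3_{2,2}: k∈[0..1] ⇒ +0.001345 -0.054209 = -0.052863;  D = +0.012605-0.051338i
d^3_{3,2}: single k=0 term ⇒ -0.009355;  D = -0.002503+0.009014i
Y_3^{m'}(θ=2.9281,φ=0.4503) and Σ D·Y over m':
  (+0.0548-0.6050i)·(+0.0009-0.0039i)  (+0.0321-0.2653i)·(-0.0278+0.0351i)  (-0.0884+0.5830i)·(+0.2328-0.1125i)  (+0.0753-0.4123i)·(-0.6475+0.0000i)  (-0.0382+0.1785i)·(-0.2328-0.1125i)  (+0.0126-0.0513i)·(-0.0278-0.0351i)  (-0.0025+0.0090i)·(-0.0009-0.0039i)
Y_3^2(R⁻¹ n̂) = +0.029259+0.384145i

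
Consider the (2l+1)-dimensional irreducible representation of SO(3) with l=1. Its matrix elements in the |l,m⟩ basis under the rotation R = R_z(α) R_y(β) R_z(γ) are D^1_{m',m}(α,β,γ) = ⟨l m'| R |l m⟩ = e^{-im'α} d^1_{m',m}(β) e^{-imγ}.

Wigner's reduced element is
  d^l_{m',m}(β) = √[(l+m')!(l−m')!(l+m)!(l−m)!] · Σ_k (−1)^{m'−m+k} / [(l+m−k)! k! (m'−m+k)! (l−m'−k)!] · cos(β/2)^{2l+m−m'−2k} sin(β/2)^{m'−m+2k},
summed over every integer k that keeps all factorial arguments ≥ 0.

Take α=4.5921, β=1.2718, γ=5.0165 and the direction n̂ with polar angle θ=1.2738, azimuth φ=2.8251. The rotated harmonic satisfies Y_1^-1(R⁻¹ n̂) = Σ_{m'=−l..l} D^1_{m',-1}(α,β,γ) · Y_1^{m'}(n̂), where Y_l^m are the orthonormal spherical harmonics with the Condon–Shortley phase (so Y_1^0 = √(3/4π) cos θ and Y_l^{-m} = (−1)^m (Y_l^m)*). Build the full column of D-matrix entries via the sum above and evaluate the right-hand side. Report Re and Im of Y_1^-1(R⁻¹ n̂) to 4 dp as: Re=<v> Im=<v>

Re=0.2745 Im=0.2073

Need the full column D^1_{m',-1} for m'=−1..1 at α=4.5921, β=1.2718, γ=5.0165.
cos(β/2)=0.804538, sin(β/2)=0.593902
d^1_{-1,-1}: single k=0 term ⇒ +0.647281;  D = -0.636375-0.118315i
d^1_{0,-1}: single k=0 term ⇒ -0.675734;  D = -0.202345+0.644727i
d^1_{1,-1}: single k=0 term ⇒ +0.352719;  D = +0.321428+0.145241i
Y_1^{m'}(θ=1.2738,φ=2.8251) and Σ D·Y over m':
  (-0.6364-0.1183i)·(-0.3140-0.1028i)  (-0.2023+0.6447i)·(+0.1430+0.0000i)  (+0.3214+0.1452i)·(+0.3140-0.1028i)
Y_1^-1(R⁻¹ n̂) = +0.274547+0.207319i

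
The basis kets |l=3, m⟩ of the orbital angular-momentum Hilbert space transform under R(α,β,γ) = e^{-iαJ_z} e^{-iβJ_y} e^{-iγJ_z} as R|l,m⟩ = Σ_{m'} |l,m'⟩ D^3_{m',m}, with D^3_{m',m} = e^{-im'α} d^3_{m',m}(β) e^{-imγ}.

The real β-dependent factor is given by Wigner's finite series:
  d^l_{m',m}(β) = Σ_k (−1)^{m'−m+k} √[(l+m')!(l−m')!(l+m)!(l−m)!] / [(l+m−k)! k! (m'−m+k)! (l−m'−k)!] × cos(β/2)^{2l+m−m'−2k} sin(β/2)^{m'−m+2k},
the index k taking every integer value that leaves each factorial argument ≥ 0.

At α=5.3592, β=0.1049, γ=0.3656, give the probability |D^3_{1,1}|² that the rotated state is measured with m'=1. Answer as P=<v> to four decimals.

P=0.9408

D^3_{1,1}(5.3592,0.1049,0.3656) = e^{-i·1·5.3592}·d^3_{1,1}(0.1049)·e^{-i·1·0.3656}. Compute d first:
Half-angle: c=0.998625, s=0.052426. N=√(24·2·24·2)=48.000000
k: max(0,(1)−(1))=0 … min(3+(1),3−(1))=2
  k=0: (−1)^0·48.0000/(48)·0.9986^6·0.0524^0 = +0.991777
  k=1: (−1)^1·48.0000/(6)·0.9986^4·0.0524^2 = -0.021867
  k=2: (−1)^2·48.0000/(8)·0.9986^2·0.0524^4 = +0.000045
d^3_{1,1}(0.1049) = +0.991777 -0.021867 +0.000045 = +0.969955
|D^3_{1,1}|² = |d^3_{1,1}(β)|² = (+0.969955)² = 0.940813 (the z-rotation phases have unit modulus)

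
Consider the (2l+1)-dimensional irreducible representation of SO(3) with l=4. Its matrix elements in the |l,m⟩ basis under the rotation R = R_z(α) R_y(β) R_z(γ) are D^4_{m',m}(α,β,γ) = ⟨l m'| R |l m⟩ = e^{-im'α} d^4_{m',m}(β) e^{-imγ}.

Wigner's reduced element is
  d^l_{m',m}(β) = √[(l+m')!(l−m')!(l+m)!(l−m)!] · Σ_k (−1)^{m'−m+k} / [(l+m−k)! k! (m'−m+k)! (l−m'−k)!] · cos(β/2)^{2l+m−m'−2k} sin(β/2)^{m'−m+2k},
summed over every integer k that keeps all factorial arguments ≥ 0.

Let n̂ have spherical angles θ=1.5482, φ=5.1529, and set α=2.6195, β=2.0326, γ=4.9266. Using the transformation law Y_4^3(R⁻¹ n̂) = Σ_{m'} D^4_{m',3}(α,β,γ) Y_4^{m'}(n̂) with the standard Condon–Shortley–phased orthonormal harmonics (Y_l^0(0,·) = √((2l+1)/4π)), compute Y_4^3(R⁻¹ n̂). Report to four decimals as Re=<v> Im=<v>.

Re=0.1792 Im=0.2115

Need the full column D^4_{m',3} for m'=−4..4 at α=2.6195, β=2.0326, γ=4.9266.
cos(β/2)=0.526515, sin(β/2)=0.850166
d^4_{-4,3}: single k=7 term ⇒ +0.478059;  D = -0.190817+0.438325i
d^4_{-3,3}: k∈[6..7] ⇒ +0.732726 -0.272916 = +0.459810;  D = +0.369329-0.273900i
d^4_{-2,3}: k∈[5..6] ⇒ +0.727672 -0.632412 = +0.095260;  D = -0.094620+0.011028i
d^4_{-1,3}: k∈[4..5] ⇒ +0.531101 -0.830833 = -0.299732;  D = -0.275358-0.118395i
d^4_{0,3}: k∈[3..4] ⇒ +0.294191 -0.767034 = -0.472843;  D = +0.283377+0.378521i
d^4_{1,3}: k∈[2..3] ⇒ +0.122220 -0.531101 = -0.408881;  D = -0.049167-0.405914i
d^4_{2,3}: k∈[1..2] ⇒ +0.035682 -0.279094 = -0.243412;  D = -0.095137+0.224050i
d^4_{3,3}: k∈[0..1] ⇒ +0.005906 -0.107788 = -0.101882;  D = +0.081282-0.061426i
d^4_{4,3}: single k=0 term ⇒ -0.026973;  D = -0.026762+0.003364i
Y_4^{m'}(θ=1.5482,φ=5.1529) and Σ D·Y over m':
  (-0.1908+0.4383i)·(-0.0840-0.4340i)  (+0.3693-0.2739i)·(-0.0274-0.0070i)  (-0.0946+0.0110i)·(+0.2120-0.2570i)  (-0.2754-0.1184i)·(-0.0137-0.0290i)  (+0.2834+0.3785i)·(+0.3157+0.0000i)  (-0.0492-0.4059i)·(+0.0137-0.0290i)  (-0.0951+0.2241i)·(+0.2120+0.2570i)  (+0.0813-0.0614i)·(+0.0274-0.0070i)  (-0.0268+0.0034i)·(-0.0840+0.4340i)
Y_4^3(R⁻¹ n̂) = +0.179239+0.211457i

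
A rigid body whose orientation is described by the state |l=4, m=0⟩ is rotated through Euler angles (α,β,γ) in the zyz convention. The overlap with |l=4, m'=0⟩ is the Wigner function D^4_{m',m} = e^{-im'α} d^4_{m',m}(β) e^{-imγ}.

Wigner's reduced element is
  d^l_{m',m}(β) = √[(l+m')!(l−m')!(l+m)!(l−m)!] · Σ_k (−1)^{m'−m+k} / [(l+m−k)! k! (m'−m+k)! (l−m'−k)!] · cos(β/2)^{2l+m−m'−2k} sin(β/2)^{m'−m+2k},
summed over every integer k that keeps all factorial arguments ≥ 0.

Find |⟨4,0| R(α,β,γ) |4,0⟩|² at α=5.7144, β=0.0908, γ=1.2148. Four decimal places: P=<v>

Split into d^4_{0,0}(β=0.0908) × two z-phases.
c=cos(0.0908/2)=0.998970, s=sin(0.0908/2)=0.045384; N=√[24·24·24·24]=576.000000
k∈{0,1,2,3,4} keeps every argument non-negative
  k=0: (−1)^0·576.0000/(576)·0.9990^8·0.0454^0 = +0.991786
  k=1: (−1)^1·576.0000/(36)·0.9990^6·0.0454^2 = -0.032753
  k=2: (−1)^2·576.0000/(16)·0.9990^4·0.0454^4 = +0.000152
  k=3: (−1)^3·576.0000/(36)·0.9990^2·0.0454^6 = -0.000000
  k=4: (−1)^4·576.0000/(576)·0.9990^0·0.0454^8 = +0.000000
d^4_{0,0}(0.0908) = +0.991786 -0.032753 +0.000152 -0.000000 +0.000000 = +0.959186
|D^4_{0,0}|² = |d^4_{0,0}(β)|² = (+0.959186)² = 0.920037 (the z-rotation phases have unit modulus)

P=0.9200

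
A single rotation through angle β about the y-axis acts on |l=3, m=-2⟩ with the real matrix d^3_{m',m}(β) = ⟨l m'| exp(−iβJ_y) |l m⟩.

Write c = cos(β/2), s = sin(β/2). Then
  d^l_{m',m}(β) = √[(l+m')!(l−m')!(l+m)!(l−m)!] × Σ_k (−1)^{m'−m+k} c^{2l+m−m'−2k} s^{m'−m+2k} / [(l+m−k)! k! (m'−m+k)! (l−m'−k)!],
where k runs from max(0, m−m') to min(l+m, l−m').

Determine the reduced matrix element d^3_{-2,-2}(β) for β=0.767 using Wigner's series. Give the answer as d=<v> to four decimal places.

d=0.1183

d^3_{-2,-2}(β=0.767) via Wigner's sum:
Half-angle: c=0.927361, s=0.374169. N=√(1·120·1·120)=120.000000
The bounds max(0,m−m')=0 and min(l+m,l−m')=1 give 2 terms
  k=0: (−1)^0·120.0000/(120)·0.9274^6·0.3742^0 = +0.636051
  k=1: (−1)^1·120.0000/(24)·0.9274^4·0.3742^2 = -0.517725
d^3_{-2,-2}(0.767) = +0.636051 -0.517725 = +0.118326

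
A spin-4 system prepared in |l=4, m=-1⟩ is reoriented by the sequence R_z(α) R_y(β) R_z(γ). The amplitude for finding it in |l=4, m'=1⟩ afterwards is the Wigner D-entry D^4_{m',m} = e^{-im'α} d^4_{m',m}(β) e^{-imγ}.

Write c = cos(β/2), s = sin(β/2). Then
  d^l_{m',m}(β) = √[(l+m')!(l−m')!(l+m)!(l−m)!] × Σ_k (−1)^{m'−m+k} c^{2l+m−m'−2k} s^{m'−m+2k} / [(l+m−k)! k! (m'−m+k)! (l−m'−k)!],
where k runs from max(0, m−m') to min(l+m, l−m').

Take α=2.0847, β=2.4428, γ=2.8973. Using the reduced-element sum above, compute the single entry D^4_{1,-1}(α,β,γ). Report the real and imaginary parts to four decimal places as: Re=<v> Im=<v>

D^4_{1,-1}(2.0847,2.4428,2.8973) = e^{-i·1·2.0847}·d^4_{1,-1}(2.4428)·e^{-i·-1·2.8973}. Compute d first:
Half-angle: c=0.342331, s=0.939580. N=√(120·6·6·120)=720.000000
Admissible k: 0..3 (factorial args all ≥0)
  k=0: (−1)^2·720.0000/(72)·0.3423^6·0.9396^2 = +0.014208
  k=1: (−1)^3·720.0000/(24)·0.3423^4·0.9396^4 = -0.321099
  k=2: (−1)^4·720.0000/(48)·0.3423^2·0.9396^6 = +1.209440
  k=3: (−1)^5·720.0000/(720)·0.3423^0·0.9396^8 = -0.607391
d^4_{1,-1}(2.4428) = +0.014208 -0.321099 +1.209440 -0.607391 = +0.295158
Attach z-rotation phases: D = e^{-i(1)(2.0847)}·(+0.295158)·e^{-i(-1)(2.8973)} = +0.202954+0.214308i

Re=0.2030 Im=0.2143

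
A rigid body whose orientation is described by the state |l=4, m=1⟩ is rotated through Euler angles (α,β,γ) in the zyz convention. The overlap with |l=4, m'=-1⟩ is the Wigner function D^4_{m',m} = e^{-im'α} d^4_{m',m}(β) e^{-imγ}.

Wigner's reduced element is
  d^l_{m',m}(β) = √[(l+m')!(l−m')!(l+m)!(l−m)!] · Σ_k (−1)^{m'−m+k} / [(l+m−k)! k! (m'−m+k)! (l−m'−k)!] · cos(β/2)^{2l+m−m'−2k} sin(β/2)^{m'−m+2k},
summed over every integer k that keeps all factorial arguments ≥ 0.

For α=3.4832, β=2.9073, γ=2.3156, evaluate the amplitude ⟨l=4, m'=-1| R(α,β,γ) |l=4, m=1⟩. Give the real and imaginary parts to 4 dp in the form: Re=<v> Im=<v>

Re=-0.2963 Im=-0.6947

D^4_{-1,1}(3.4832,2.9073,2.3156) = e^{-i·-1·3.4832}·d^4_{-1,1}(2.9073)·e^{-i·1·2.3156}. Compute d first:
c=cos(2.9073/2)=0.116879, s=sin(2.9073/2)=0.993146; N=√[6·120·120·6]=720.000000
Admissible k: 2..5 (factorial args all ≥0)
  k=2: (−1)^0·720.0000/(72)·0.1169^6·0.9931^2 = +0.000025
  k=3: (−1)^1·720.0000/(24)·0.1169^4·0.9931^4 = -0.005446
  k=4: (−1)^2·720.0000/(48)·0.1169^2·0.9931^6 = +0.196626
  k=5: (−1)^3·720.0000/(720)·0.1169^0·0.9931^8 = -0.946467
d^4_{-1,1}(2.9073) = +0.000025 -0.005446 +0.196626 -0.946467 = -0.755263
Attach z-rotation phases: D = e^{-i(-1)(3.4832)}·(-0.755263)·e^{-i(1)(2.3156)} = -0.296335-0.694699i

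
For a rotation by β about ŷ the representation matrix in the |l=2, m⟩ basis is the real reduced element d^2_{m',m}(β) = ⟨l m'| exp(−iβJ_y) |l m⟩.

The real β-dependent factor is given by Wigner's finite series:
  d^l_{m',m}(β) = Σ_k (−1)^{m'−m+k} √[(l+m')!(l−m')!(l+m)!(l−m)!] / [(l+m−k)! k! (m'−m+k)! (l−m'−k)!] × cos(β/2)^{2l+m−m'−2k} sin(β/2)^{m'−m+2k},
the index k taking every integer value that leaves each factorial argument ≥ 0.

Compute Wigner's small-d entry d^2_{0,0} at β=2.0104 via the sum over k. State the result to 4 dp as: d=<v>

d^2_{0,0}(β=2.0104) via Wigner's sum:
Half-angle: c=0.535919, s=0.844269. N=√(2·2·2·2)=4.000000
Admissible k: 0..2 (factorial args all ≥0)
  k=0: (−1)^0·4.0000/(4)·0.5359^4·0.8443^0 = +0.082489
  k=1: (−1)^1·4.0000/(1)·0.5359^2·0.8443^2 = -0.818881
  k=2: (−1)^2·4.0000/(4)·0.5359^0·0.8443^4 = +0.508070
d^2_{0,0}(2.0104) = +0.082489 -0.818881 +0.508070 = -0.228321

d=-0.2283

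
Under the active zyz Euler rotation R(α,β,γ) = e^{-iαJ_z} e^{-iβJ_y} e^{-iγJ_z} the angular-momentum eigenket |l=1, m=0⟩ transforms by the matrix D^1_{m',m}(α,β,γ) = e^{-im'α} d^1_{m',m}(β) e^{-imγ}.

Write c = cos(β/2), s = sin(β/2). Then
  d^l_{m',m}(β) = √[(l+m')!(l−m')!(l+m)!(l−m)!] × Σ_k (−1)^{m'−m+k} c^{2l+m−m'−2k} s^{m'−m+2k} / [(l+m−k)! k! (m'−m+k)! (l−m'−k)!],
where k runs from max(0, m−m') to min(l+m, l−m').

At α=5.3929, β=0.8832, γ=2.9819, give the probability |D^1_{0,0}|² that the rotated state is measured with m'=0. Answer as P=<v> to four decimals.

P=0.4028

D^1_{0,0}(5.3929,0.8832,2.9819) = e^{-i·0·5.3929}·d^1_{0,0}(0.8832)·e^{-i·0·2.9819}. Compute d first:
c=cos(0.8832/2)=0.904069, s=sin(0.8832/2)=0.427387; N=√[1·1·1·1]=1.000000
The bounds max(0,m−m')=0 and min(l+m,l−m')=1 give 2 terms
  k=0: (−1)^0·1.0000/(1)·0.9041^2·0.4274^0 = +0.817341
  k=1: (−1)^1·1.0000/(1)·0.9041^0·0.4274^2 = -0.182659
d^1_{0,0}(0.8832) = +0.817341 -0.182659 = +0.634682
|D^1_{0,0}|² = |d^1_{0,0}(β)|² = (+0.634682)² = 0.402821 (the z-rotation phases have unit modulus)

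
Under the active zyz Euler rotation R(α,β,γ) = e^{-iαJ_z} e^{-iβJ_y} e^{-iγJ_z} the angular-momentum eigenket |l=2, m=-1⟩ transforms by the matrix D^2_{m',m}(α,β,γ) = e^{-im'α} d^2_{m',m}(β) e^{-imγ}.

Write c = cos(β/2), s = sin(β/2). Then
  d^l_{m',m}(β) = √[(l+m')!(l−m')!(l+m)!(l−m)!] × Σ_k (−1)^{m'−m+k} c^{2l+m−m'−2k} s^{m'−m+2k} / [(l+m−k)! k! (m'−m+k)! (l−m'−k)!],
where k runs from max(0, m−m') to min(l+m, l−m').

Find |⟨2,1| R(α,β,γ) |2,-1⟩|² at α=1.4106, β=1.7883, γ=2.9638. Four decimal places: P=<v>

First d^2_{1,-1}(β=1.7883), then the phase factors e^{-i(1)α} and e^{-i(-1)γ}:
With c≡cos(β/2)=0.626182 and s≡sin(β/2)=0.779677, N=[6·1·1·6]^{1/2}=6.000000
k: max(0,(-1)−(1))=0 … min(2+(-1),2−(1))=1
  k=0: (−1)^2·6.0000/(2)·0.6262^2·0.7797^2 = +0.715075
  k=1: (−1)^3·6.0000/(6)·0.6262^0·0.7797^4 = -0.369538
d^2_{1,-1}(1.7883) = +0.715075 -0.369538 = +0.345537
|D^2_{1,-1}|² = |d^2_{1,-1}(β)|² = (+0.345537)² = 0.119396 (the z-rotation phases have unit modulus)

P=0.1194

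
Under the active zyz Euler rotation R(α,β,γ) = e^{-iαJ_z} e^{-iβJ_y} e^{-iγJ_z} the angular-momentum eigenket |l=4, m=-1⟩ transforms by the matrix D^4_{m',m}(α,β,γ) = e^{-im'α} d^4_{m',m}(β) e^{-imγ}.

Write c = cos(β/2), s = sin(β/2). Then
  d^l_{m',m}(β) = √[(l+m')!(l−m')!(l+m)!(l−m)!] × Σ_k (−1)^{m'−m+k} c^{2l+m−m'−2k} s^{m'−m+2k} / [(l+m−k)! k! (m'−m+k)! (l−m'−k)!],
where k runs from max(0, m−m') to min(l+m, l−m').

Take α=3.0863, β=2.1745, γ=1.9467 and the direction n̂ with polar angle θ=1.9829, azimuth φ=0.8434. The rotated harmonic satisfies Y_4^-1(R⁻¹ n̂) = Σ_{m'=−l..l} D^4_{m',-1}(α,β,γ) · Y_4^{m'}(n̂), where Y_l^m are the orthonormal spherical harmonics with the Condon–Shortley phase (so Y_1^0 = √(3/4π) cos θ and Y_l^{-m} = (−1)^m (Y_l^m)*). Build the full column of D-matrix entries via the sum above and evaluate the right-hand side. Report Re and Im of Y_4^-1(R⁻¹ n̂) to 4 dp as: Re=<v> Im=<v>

Need the full column D^4_{m',-1} for m'=−4..4 at α=3.0863, β=2.1745, γ=1.9467.
cos(β/2)=0.464922, sin(β/2)=0.885352
d^4_{-4,-1}: single k=3 term ⇒ +0.112808;  D = -0.017386+0.111461i
d^4_{-3,-1}: k∈[2..3] ⇒ +0.062832 -0.379754 = -0.316922;  D = -0.066073+0.309958i
d^4_{-2,-1}: k∈[1..3] ⇒ +0.017636 -0.319782 +0.773097 = +0.470952;  D = -0.123491+0.454473i
d^4_{-1,-1}: k∈[0..3] ⇒ +0.002183 -0.118742 +0.861201 -1.041010 = -0.296368;  D = -0.093399+0.281266i
d^4_{0,-1}: k∈[0..3] ⇒ -0.018590 +0.404495 -1.466849 +0.886555 = -0.194388;  D = +0.071363-0.180816i
d^4_{1,-1}: k∈[0..3] ⇒ +0.079161 -0.861201 +1.561515 -0.377508 = +0.401967;  D = +0.168005-0.365173i
d^4_{2,-1}: k∈[0..2] ⇒ -0.213188 +1.159646 -0.841060 = +0.105398;  D = -0.049276+0.093169i
d^4_{3,-1}: k∈[0..1] ⇒ +0.379754 -0.826276 = -0.446522;  D = -0.230255+0.382576i
d^4_{4,-1}: single k=0 term ⇒ -0.409085;  D = +0.229998-0.338306i
Y_4^{m'}(θ=1.9829,φ=0.8434) and Σ D·Y over m':
  (-0.0174+0.1115i)·(-0.3036+0.0717i)  (-0.0661+0.3100i)·(+0.3158+0.2214i)  (-0.1235+0.4545i)·(-0.0040-0.0343i)  (-0.0934+0.2813i)·(+0.2167-0.2434i)  (+0.0714-0.1808i)·(-0.0965+0.0000i)  (+0.1680-0.3652i)·(-0.2167-0.2434i)  (-0.0493+0.0932i)·(-0.0040+0.0343i)  (-0.2303+0.3826i)·(-0.3158+0.2214i)  (+0.2300-0.3383i)·(-0.3036-0.0717i)
Y_4^-1(R⁻¹ n̂) = -0.269130+0.102310i

Re=-0.2691 Im=0.1023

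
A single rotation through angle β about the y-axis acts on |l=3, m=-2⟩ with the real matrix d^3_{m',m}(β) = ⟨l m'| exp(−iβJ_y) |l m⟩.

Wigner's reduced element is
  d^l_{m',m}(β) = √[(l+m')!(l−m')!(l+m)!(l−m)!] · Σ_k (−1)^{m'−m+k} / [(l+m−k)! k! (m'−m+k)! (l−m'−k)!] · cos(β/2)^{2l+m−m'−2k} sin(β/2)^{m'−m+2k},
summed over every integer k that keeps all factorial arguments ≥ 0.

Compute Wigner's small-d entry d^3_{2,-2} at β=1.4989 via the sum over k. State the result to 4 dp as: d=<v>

d^3_{2,-2}(β=1.4989) via Wigner's sum:
Half-angle: c=0.732064, s=0.681236. N=√(120·1·1·120)=120.000000
k: max(0,(-2)−(2))=0 … min(3+(-2),3−(2))=1
  k=0: (−1)^4·120.0000/(24)·0.7321^2·0.6812^4 = +0.577110
  k=1: (−1)^5·120.0000/(120)·0.7321^0·0.6812^6 = -0.099951
d^3_{2,-2}(1.4989) = +0.577110 -0.099951 = +0.477159

d=0.4772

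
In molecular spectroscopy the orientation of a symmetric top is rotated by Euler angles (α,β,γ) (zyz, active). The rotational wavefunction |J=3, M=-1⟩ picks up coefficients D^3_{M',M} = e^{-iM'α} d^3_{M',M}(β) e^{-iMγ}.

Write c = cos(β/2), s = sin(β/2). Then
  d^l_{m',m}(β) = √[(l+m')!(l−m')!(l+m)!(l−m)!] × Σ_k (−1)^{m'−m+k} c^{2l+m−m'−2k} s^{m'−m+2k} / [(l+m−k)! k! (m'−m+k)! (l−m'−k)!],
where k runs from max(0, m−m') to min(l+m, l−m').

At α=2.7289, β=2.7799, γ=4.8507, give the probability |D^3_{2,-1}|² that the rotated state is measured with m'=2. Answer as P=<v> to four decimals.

P=0.2390

D^3_{2,-1}(2.7289,2.7799,4.8507) = e^{-i·2·2.7289}·d^3_{2,-1}(2.7799)·e^{-i·-1·4.8507}. Compute d first:
With c≡cos(β/2)=0.179862 and s≡sin(β/2)=0.983692, N=[120·1·2·24]^{1/2}=75.894664
Admissible k: 0..1 (factorial args all ≥0)
  k=0: (−1)^3·75.8947/(12)·0.1799^3·0.9837^3 = -0.035029
  k=1: (−1)^4·75.8947/(24)·0.1799^1·0.9837^5 = +0.523884
d^3_{2,-1}(2.7799) = -0.035029 +0.523884 = +0.488855
|D^3_{2,-1}|² = |d^3_{2,-1}(β)|² = (+0.488855)² = 0.238979 (the z-rotation phases have unit modulus)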